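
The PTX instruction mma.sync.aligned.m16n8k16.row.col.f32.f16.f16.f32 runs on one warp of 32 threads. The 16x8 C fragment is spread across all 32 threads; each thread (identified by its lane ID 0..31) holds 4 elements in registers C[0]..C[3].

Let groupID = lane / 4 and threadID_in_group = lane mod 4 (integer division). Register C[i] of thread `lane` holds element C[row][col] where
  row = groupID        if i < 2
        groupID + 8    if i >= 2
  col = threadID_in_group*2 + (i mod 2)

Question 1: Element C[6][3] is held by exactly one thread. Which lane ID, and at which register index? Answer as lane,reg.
r:6=>grp=6,rB=0  c:3=>tig=1,lo=1
L=6*4+1=25  i=0*2+1=1

25,1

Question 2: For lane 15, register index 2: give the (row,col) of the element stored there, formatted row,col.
11,6

lane 15⇒15/4=3, 15 mod 4=3
i=2  r:3+8⇒11  c:2·3+0⇒6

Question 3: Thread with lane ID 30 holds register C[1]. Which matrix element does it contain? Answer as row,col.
7,5

L=30=>grp=30>>2=7, tig=30&3=2
[1]=>row 7+0=7  col 2·2+1=5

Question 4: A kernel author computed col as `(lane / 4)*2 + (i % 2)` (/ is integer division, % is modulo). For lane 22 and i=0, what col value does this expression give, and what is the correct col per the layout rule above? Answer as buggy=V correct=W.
buggy=10 correct=4

`(lane / 4)*2 + (i % 2)`[22,0]⇒10
22: gr=5,th=2
[0] (5+0,2*2+0) = (5,4)
col: 10 vs 4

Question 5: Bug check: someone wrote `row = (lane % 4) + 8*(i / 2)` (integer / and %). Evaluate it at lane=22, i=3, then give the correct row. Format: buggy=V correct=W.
`(lane % 4) + 8*(i / 2)`[22,3]->10
22: gid=5,tid=2
[3] (5+8,2*2+1) = (13,5)
row: 10 vs 13

buggy=10 correct=13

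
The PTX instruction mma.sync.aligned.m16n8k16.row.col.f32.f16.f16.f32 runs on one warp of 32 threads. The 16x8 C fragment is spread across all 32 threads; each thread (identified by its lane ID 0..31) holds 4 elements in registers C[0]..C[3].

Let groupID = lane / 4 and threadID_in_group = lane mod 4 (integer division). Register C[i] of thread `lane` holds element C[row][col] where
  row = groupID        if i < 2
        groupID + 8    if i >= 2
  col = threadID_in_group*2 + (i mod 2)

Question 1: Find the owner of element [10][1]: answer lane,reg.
8,3

r: 10->gid=2,r8=1  c: 1->tid=0,i&1=1
L=2*4+0=8  i=1*2+1=3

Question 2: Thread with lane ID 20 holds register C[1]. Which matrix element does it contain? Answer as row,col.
5,1

lane 20: grp=5 (20/4), tig=0 (20%4)
i=1: r=5+0=5, c=0*2+1=1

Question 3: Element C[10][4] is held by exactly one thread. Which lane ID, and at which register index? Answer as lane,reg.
r:10=>grp=2,rB=1  c:4=>tig=2,lo=0
L=2*4+2=10  i=1*2+0=2

10,2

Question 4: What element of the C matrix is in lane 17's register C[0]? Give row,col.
4,2

L=17→G=17>>2=4, T=17&3=1
[0]→row 4+0=4  col 1·2+0=2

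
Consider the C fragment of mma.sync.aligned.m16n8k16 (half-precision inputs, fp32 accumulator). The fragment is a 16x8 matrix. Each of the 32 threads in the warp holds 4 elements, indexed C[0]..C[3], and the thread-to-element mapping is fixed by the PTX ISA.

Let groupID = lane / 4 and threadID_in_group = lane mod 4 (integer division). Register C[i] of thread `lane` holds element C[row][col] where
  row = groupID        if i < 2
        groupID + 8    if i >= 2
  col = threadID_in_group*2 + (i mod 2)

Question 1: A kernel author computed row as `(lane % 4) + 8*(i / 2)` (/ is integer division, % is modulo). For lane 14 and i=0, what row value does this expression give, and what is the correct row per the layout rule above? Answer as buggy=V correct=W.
buggy=2 correct=3

`(lane % 4) + 8*(i / 2)`[14,0]⇒2
lane 14: gr=3 (14/4), th=2 (14%4)
i=0: r=3+0=3, c=2*2+0=4
row: 2 vs 3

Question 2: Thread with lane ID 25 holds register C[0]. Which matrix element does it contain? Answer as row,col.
L=25⇒gr=25>>2=6, th=25&3=1
[0]⇒row 6+0=6  col 1·2+0=2

6,2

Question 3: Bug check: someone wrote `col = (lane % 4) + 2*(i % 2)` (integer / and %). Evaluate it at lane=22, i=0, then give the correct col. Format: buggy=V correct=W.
`(lane % 4) + 2*(i % 2)`[22,0]->2
lane 22->22/4=5, 22 mod 4=2
i=0  r:5+0->5  c:2·2+0->4
col: 2 vs 4

buggy=2 correct=4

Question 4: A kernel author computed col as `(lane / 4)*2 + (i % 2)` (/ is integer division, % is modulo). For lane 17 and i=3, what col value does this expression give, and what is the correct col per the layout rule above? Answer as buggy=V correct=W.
`(lane / 4)*2 + (i % 2)`[17,3]->9
17: g=4,t=1
[3] (4+8,1*2+1) = (12,3)
col: 9 vs 3

buggy=9 correct=3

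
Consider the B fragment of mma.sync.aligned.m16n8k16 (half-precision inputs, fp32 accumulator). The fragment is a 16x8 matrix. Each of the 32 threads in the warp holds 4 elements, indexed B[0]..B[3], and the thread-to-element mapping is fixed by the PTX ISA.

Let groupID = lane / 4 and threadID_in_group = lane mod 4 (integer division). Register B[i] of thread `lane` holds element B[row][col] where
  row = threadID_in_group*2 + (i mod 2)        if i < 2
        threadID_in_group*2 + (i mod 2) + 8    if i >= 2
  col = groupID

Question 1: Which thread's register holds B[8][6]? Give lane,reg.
c=6->g=6  r=8->rb=1,t=0,b0=0
L=6*4+0=24  i=1*2+0=2

24,2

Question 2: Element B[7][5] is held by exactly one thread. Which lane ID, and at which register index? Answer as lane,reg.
23,1

c:5=>grp=5  r:7=>rB=0,tig=3,lo=1
L=5*4+3=23  i=0*2+1=1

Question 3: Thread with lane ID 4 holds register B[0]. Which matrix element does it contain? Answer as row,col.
0,1

lane 4=>4/4=1, 4 mod 4=0
i=0  r:2·0+0+0=>0  c:1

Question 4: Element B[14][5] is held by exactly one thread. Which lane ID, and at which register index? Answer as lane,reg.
23,2

c=5→G=5  r=14→rhi=1,T=3,p=0
L=5*4+3=23  i=1*2+0=2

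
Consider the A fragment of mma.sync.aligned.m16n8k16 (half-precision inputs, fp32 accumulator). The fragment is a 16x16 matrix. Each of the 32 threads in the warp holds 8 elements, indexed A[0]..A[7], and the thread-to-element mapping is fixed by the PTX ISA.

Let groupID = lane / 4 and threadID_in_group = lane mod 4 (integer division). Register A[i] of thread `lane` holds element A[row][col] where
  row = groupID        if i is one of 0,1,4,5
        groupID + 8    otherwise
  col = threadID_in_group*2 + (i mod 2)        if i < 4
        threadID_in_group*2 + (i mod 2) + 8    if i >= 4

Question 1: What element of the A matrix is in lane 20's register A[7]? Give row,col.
13,9

L=20⇒gr=20>>2=5, th=20&3=0
[7]⇒row 5+8=13  col 0·2+1+8=9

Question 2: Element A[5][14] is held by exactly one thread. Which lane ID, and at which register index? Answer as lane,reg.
23,4

r:5=>grp=5,rB=0  c:14=>cB=1,tig=3,lo=0
L=5*4+3=23  i=1*4+0*2+0=4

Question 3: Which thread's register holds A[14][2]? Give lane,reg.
r: 14->gid=6,r8=1  c: 2->c8=0,tid=1,i&1=0
L=6*4+1=25  i=0*4+1*2+0=2

25,2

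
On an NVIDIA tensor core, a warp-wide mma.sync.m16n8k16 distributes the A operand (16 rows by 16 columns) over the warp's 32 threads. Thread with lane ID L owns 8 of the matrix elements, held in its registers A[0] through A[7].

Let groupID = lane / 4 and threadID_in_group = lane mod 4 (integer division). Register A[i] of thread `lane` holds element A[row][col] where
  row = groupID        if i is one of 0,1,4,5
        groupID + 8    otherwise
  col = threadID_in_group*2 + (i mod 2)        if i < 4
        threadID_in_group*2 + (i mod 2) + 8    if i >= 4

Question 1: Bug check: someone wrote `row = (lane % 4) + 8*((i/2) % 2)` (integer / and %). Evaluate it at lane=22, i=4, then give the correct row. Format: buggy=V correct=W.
`(lane % 4) + 8*((i/2) % 2)`[22,4]⇒2
lane 22: gr=5 (22/4), th=2 (22%4)
i=4: r=5+0=5, c=2*2+0+8=12
row: 2 vs 5

buggy=2 correct=5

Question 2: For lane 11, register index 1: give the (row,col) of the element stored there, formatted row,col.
lane 11: grp=2 (11/4), tig=3 (11%4)
i=1: r=2+0=2, c=3*2+1+0=7

2,7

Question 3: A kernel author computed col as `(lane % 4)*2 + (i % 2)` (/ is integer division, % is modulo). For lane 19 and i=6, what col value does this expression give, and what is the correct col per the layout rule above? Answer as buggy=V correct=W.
`(lane % 4)*2 + (i % 2)`[19,6]=>6
L=19=>grp=19>>2=4, tig=19&3=3
[6]=>row 4+8=12  col 3·2+0+8=14
col: 6 vs 14

buggy=6 correct=14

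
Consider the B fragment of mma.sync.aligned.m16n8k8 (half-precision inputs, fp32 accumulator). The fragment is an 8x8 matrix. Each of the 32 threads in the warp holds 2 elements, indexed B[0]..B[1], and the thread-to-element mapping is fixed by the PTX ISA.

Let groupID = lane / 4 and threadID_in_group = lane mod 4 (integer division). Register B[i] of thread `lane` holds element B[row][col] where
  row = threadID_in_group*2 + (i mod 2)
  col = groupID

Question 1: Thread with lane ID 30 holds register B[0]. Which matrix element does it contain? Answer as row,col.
4,7

L=30=>grp=30>>2=7, tig=30&3=2
[0]=>row 2·2+0=4  col grp=7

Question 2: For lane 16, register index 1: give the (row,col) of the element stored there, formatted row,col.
1,4

lane 16: g=4 (16/4), t=0 (16%4)
i=1: r=0*2+1=1, c=g=4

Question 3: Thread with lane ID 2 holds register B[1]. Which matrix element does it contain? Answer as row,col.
2: grp=0,tig=2
[1] (2*2+1,0) = (5,0)

5,0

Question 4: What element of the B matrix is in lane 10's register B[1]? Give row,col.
5,2

10: grp=2,tig=2
[1] (2*2+1,2) = (5,2)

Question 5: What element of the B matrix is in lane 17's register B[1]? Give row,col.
3,4

17: gid=4,tid=1
[1] (1*2+1,4) = (3,4)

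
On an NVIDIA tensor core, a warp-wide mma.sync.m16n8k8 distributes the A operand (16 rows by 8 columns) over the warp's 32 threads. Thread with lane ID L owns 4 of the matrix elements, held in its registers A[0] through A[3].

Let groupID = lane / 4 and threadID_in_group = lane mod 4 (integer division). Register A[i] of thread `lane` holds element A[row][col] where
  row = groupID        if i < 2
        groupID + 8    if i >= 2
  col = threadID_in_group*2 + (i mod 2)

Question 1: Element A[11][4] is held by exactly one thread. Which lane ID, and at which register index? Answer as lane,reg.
r: 11->gid=3,r8=1  c: 4->tid=2,i&1=0
L=3*4+2=14  i=1*2+0=2

14,2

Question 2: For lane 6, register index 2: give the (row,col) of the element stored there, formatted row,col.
9,4

6: gid=1,tid=2
[2] (1+8,2*2+0) = (9,4)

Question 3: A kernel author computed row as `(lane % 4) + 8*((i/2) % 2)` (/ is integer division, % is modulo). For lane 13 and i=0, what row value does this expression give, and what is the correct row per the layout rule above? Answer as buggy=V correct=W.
buggy=1 correct=3

`(lane % 4) + 8*((i/2) % 2)`[13,0]=>1
lane 13: grp=3 (13/4), tig=1 (13%4)
i=0: r=3+0=3, c=1*2+0=2
row: 1 vs 3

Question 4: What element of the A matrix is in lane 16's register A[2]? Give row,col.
12,0

16: gr=4,th=0
[2] (4+8,0*2+0) = (12,0)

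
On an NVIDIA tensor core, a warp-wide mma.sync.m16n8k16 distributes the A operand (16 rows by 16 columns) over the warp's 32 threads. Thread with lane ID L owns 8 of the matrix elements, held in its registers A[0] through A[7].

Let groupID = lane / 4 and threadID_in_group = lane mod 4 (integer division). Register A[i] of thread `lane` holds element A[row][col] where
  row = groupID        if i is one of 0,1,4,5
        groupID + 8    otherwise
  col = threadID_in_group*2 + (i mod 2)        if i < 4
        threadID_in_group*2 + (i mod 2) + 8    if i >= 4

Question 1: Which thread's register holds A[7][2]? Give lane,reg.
r=7⇒gr=7,Rb=0  c=2⇒Cb=0,th=1,odd=0
L=7*4+1=29  i=0*4+0*2+0=0

29,0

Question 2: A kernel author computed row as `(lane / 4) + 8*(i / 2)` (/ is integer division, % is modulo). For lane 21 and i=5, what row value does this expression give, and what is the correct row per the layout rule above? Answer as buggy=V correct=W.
`(lane / 4) + 8*(i / 2)`[21,5]⇒21
lane 21⇒21/4=5, 21 mod 4=1
i=5  r:5+0⇒5  c:2·1+1+8⇒11
row: 21 vs 5

buggy=21 correct=5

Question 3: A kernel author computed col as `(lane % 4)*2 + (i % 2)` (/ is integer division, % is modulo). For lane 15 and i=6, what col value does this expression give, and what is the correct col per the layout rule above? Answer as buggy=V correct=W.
`(lane % 4)*2 + (i % 2)`[15,6]=>6
L=15=>grp=15>>2=3, tig=15&3=3
[6]=>row 3+8=11  col 3·2+0+8=14
col: 6 vs 14

buggy=6 correct=14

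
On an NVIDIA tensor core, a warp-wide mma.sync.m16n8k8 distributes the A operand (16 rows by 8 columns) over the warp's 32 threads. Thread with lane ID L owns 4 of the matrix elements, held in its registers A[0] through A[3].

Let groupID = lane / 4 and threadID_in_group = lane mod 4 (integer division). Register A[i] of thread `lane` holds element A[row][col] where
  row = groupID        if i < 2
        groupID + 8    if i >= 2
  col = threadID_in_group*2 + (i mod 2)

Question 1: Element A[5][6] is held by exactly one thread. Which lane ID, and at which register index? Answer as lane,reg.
23,0

r=5⇒gr=5,Rb=0  c=6⇒th=3,odd=0
L=5*4+3=23  i=0*2+0=0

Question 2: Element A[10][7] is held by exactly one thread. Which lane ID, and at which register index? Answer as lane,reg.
r: 10->gid=2,r8=1  c: 7->tid=3,i&1=1
L=2*4+3=11  i=1*2+1=3

11,3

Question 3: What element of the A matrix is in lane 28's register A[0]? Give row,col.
lane 28: g=7 (28/4), t=0 (28%4)
i=0: r=7+0=7, c=0*2+0=0

7,0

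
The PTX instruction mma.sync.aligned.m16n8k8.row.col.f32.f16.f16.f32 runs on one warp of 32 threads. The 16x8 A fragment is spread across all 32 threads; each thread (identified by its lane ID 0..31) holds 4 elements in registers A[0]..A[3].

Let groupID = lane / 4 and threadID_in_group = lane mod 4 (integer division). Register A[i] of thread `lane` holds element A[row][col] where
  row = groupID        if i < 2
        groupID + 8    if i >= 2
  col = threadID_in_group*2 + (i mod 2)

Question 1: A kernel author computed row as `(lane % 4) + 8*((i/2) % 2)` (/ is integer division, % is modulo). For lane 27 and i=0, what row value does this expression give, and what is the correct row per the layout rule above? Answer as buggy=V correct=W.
buggy=3 correct=6

`(lane % 4) + 8*((i/2) % 2)`[27,0]->3
lane 27->27/4=6, 27 mod 4=3
i=0  r:6+0->6  c:2·3+0->6
row: 3 vs 6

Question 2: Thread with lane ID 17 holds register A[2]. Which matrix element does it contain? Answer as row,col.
12,2

lane 17: gid=4 (17/4), tid=1 (17%4)
i=2: r=4+8=12, c=1*2+0=2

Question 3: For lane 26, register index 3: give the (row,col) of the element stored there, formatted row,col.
L=26⇒gr=26>>2=6, th=26&3=2
[3]⇒row 6+8=14  col 2·2+1=5

14,5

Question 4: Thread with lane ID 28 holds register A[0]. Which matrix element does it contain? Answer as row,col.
7,0

L=28=>grp=28>>2=7, tig=28&3=0
[0]=>row 7+0=7  col 0·2+0=0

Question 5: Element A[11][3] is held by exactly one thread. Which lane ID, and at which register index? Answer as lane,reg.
r: 11->gid=3,r8=1  c: 3->tid=1,i&1=1
L=3*4+1=13  i=1*2+1=3

13,3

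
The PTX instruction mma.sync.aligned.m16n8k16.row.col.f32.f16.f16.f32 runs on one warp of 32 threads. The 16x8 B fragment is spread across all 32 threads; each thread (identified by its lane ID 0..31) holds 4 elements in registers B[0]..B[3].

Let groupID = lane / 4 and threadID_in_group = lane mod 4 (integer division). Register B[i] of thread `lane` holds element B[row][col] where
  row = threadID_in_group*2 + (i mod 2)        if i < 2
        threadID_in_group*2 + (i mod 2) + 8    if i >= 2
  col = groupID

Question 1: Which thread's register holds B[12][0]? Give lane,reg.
2,2

c=0⇒gr=0  r=12⇒Rb=1,th=2,odd=0
L=0*4+2=2  i=1*2+0=2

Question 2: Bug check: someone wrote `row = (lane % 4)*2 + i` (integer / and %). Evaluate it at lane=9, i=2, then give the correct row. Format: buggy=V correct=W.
`(lane % 4)*2 + i`[9,2]->4
9: gid=2,tid=1
[2] (1*2+0+8,2) = (10,2)
row: 4 vs 10

buggy=4 correct=10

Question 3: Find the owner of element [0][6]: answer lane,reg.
24,0

c=6→G=6  r=0→rhi=0,T=0,p=0
L=6*4+0=24  i=0*2+0=0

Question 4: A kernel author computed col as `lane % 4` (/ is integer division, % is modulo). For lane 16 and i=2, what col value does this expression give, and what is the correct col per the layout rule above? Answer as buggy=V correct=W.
`lane % 4`[16,2]->0
16: g=4,t=0
[2] (0*2+0+8,4) = (8,4)
col: 0 vs 4

buggy=0 correct=4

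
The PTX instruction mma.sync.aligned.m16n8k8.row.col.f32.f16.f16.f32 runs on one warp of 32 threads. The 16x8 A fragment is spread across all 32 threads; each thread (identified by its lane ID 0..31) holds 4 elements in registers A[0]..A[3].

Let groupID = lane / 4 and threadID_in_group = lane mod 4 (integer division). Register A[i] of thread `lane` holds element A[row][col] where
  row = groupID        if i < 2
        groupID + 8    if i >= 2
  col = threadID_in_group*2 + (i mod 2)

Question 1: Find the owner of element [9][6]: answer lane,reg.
r: 9->gid=1,r8=1  c: 6->tid=3,i&1=0
L=1*4+3=7  i=1*2+0=2

7,2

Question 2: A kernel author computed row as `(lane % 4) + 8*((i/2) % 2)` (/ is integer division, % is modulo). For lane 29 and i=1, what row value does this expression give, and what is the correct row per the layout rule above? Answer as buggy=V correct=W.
`(lane % 4) + 8*((i/2) % 2)`[29,1]→1
lane 29: G=7 (29/4), T=1 (29%4)
i=1: r=7+0=7, c=1*2+1=3
row: 1 vs 7

buggy=1 correct=7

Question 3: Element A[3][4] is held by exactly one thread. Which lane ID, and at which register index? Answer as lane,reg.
r:3=>grp=3,rB=0  c:4=>tig=2,lo=0
L=3*4+2=14  i=0*2+0=0

14,0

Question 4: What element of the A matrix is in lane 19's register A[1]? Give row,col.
19: gid=4,tid=3
[1] (4+0,3*2+1) = (4,7)

4,7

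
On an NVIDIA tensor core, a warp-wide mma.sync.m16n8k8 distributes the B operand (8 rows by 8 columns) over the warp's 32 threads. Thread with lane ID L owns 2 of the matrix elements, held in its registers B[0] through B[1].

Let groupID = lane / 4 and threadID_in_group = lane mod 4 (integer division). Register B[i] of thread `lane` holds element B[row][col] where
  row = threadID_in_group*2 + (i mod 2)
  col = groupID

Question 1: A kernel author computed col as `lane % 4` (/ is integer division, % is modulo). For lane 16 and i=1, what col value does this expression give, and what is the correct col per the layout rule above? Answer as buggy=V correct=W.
`lane % 4`[16,1]→0
lane 16→16/4=4, 16 mod 4=0
i=1  r:2·0+1→1  c:4
col: 0 vs 4

buggy=0 correct=4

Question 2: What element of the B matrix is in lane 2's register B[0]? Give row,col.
lane 2→2/4=0, 2 mod 4=2
i=0  r:2·2+0→4  c:0

4,0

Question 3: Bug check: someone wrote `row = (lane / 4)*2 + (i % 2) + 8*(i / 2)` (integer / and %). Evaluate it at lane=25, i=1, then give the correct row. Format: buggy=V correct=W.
buggy=13 correct=3

`(lane / 4)*2 + (i % 2) + 8*(i / 2)`[25,1]->13
lane 25: g=6 (25/4), t=1 (25%4)
i=1: r=1*2+1=3, c=g=6
row: 13 vs 3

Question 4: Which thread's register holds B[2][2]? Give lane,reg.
c:2=>grp=2  r:2=>tig=1,lo=0
L=2*4+1=9  i=0=0

9,0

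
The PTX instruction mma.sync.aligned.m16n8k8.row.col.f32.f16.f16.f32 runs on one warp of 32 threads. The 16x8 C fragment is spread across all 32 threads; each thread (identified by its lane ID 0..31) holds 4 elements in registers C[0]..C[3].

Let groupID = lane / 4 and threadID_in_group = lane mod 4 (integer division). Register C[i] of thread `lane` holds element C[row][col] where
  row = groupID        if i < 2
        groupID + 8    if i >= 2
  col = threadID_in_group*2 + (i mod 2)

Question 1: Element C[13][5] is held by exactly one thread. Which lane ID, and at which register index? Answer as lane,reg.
22,3

r=13->g=5,rb=1  c=5->t=2,b0=1
L=5*4+2=22  i=1*2+1=3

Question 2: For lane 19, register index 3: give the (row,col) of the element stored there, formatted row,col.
12,7

lane 19: gr=4 (19/4), th=3 (19%4)
i=3: r=4+8=12, c=3*2+1=7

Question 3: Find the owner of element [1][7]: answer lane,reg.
r:1=>grp=1,rB=0  c:7=>tig=3,lo=1
L=1*4+3=7  i=0*2+1=1

7,1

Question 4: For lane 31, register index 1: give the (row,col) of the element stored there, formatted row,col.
L=31->gid=31>>2=7, tid=31&3=3
[1]->row 7+0=7  col 3·2+1=7

7,7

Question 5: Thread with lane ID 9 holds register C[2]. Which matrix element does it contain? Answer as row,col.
L=9⇒gr=9>>2=2, th=9&3=1
[2]⇒row 2+8=10  col 1·2+0=2

10,2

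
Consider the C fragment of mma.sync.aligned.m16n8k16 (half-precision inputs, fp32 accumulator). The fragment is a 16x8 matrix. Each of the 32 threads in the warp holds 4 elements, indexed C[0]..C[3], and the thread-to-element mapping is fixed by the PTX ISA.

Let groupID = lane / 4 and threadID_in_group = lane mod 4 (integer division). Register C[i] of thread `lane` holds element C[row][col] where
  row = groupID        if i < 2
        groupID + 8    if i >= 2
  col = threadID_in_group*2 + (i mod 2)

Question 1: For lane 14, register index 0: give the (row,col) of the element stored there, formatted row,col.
L=14⇒gr=14>>2=3, th=14&3=2
[0]⇒row 3+0=3  col 2·2+0=4

3,4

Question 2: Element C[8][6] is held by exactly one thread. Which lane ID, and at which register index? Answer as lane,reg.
3,2

r=8→G=0,rhi=1  c=6→T=3,p=0
L=0*4+3=3  i=1*2+0=2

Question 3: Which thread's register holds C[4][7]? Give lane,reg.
19,1

r:4=>grp=4,rB=0  c:7=>tig=3,lo=1
L=4*4+3=19  i=0*2+1=1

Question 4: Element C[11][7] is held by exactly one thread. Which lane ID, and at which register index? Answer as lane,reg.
15,3

r=11->g=3,rb=1  c=7->t=3,b0=1
L=3*4+3=15  i=1*2+1=3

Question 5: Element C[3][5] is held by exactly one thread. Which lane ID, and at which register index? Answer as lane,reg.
r=3⇒gr=3,Rb=0  c=5⇒th=2,odd=1
L=3*4+2=14  i=0*2+1=1

14,1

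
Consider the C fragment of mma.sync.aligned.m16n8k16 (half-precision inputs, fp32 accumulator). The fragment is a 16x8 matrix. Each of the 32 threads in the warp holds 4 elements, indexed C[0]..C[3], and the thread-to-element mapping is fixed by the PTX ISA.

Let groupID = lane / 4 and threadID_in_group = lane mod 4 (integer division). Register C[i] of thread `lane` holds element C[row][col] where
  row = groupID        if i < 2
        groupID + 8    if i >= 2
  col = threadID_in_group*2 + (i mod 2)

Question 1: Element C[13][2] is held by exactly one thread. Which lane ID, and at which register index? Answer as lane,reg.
r=13⇒gr=5,Rb=1  c=2⇒th=1,odd=0
L=5*4+1=21  i=1*2+0=2

21,2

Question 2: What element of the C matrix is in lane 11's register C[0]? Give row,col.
lane 11: G=2 (11/4), T=3 (11%4)
i=0: r=2+0=2, c=3*2+0=6

2,6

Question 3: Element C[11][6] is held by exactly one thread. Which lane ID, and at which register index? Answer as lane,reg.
r=11→G=3,rhi=1  c=6→T=3,p=0
L=3*4+3=15  i=1*2+0=2

15,2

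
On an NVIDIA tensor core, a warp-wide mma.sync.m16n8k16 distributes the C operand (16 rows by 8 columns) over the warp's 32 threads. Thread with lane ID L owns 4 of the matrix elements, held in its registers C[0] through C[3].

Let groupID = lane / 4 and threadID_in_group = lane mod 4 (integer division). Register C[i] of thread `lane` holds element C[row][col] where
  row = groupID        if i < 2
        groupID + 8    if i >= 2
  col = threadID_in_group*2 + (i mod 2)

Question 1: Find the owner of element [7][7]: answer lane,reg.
r=7→G=7,rhi=0  c=7→T=3,p=1
L=7*4+3=31  i=0*2+1=1

31,1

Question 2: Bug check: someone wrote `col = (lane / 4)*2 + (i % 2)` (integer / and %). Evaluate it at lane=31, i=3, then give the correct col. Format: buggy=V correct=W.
buggy=15 correct=7

`(lane / 4)*2 + (i % 2)`[31,3]→15
L=31→G=31>>2=7, T=31&3=3
[3]→row 7+8=15  col 3·2+1=7
col: 15 vs 7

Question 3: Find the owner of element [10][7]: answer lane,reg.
11,3

r=10->g=2,rb=1  c=7->t=3,b0=1
L=2*4+3=11  i=1*2+1=3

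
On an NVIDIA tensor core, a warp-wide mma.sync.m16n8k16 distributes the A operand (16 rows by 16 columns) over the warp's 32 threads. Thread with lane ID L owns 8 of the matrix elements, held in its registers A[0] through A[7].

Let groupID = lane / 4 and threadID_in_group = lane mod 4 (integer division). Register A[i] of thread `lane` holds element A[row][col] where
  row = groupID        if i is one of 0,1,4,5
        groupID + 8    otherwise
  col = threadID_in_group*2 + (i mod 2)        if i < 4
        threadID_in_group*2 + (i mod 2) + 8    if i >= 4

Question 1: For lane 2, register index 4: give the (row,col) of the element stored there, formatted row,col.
0,12

lane 2: grp=0 (2/4), tig=2 (2%4)
i=4: r=0+0=0, c=2*2+0+8=12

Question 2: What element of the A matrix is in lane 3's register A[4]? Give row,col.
0,14

lane 3→3/4=0, 3 mod 4=3
i=4  r:0+0→0  c:2·3+0+8→14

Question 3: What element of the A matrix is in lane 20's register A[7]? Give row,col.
lane 20: grp=5 (20/4), tig=0 (20%4)
i=7: r=5+8=13, c=0*2+1+8=9

13,9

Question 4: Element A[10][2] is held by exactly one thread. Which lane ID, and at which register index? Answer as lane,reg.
9,2

r=10⇒gr=2,Rb=1  c=2⇒Cb=0,th=1,odd=0
L=2*4+1=9  i=0*4+1*2+0=2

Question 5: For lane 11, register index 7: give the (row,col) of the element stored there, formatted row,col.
lane 11⇒11/4=2, 11 mod 4=3
i=7  r:2+8⇒10  c:2·3+1+8⇒15

10,15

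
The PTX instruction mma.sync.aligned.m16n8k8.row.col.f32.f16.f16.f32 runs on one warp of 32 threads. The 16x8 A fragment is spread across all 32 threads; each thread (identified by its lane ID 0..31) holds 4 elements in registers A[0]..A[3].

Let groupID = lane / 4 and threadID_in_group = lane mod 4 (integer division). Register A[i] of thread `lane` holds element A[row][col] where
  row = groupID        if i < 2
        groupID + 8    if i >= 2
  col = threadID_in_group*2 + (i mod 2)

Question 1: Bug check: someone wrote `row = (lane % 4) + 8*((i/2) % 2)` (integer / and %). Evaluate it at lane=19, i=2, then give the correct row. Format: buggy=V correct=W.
`(lane % 4) + 8*((i/2) % 2)`[19,2]->11
L=19->gid=19>>2=4, tid=19&3=3
[2]->row 4+8=12  col 3·2+0=6
row: 11 vs 12

buggy=11 correct=12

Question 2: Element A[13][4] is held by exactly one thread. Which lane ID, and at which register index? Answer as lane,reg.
r=13→G=5,rhi=1  c=4→T=2,p=0
L=5*4+2=22  i=1*2+0=2

22,2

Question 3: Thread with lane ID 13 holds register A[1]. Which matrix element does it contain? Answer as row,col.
L=13->gid=13>>2=3, tid=13&3=1
[1]->row 3+0=3  col 1·2+1=3

3,3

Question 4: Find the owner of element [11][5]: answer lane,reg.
r=11→G=3,rhi=1  c=5→T=2,p=1
L=3*4+2=14  i=1*2+1=3

14,3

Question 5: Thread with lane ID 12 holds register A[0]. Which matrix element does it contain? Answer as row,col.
lane 12: gid=3 (12/4), tid=0 (12%4)
i=0: r=3+0=3, c=0*2+0=0

3,0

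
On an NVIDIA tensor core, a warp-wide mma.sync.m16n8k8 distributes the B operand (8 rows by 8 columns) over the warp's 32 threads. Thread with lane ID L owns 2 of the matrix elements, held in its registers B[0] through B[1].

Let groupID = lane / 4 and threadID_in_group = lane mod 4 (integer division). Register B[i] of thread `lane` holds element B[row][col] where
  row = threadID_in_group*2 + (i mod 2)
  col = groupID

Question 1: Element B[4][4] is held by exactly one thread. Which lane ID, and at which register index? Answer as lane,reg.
18,0

c: 4->gid=4  r: 4->tid=2,i&1=0
L=4*4+2=18  i=0=0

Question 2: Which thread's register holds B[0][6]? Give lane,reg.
c: 6->gid=6  r: 0->tid=0,i&1=0
L=6*4+0=24  i=0=0

24,0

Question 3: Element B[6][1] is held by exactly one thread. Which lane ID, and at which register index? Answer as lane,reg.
7,0

c=1⇒gr=1  r=6⇒th=3,odd=0
L=1*4+3=7  i=0=0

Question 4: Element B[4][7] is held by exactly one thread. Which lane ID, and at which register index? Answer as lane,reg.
30,0

c:7=>grp=7  r:4=>tig=2,lo=0
L=7*4+2=30  i=0=0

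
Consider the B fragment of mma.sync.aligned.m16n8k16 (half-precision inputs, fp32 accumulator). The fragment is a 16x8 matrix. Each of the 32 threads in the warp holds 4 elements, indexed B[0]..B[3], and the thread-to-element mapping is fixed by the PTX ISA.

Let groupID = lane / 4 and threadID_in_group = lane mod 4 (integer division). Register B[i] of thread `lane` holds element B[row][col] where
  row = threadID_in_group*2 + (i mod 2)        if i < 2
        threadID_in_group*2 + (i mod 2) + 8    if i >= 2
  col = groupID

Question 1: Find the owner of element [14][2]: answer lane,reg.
c:2=>grp=2  r:14=>rB=1,tig=3,lo=0
L=2*4+3=11  i=1*2+0=2

11,2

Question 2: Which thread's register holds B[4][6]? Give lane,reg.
c=6→G=6  r=4→rhi=0,T=2,p=0
L=6*4+2=26  i=0*2+0=0

26,0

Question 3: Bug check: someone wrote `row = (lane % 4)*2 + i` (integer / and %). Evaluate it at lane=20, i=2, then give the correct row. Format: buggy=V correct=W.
buggy=2 correct=8

`(lane % 4)*2 + i`[20,2]=>2
20: grp=5,tig=0
[2] (0*2+0+8,5) = (8,5)
row: 2 vs 8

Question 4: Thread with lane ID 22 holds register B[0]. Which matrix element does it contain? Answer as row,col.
4,5

lane 22: g=5 (22/4), t=2 (22%4)
i=0: r=2*2+0+0=4, c=g=5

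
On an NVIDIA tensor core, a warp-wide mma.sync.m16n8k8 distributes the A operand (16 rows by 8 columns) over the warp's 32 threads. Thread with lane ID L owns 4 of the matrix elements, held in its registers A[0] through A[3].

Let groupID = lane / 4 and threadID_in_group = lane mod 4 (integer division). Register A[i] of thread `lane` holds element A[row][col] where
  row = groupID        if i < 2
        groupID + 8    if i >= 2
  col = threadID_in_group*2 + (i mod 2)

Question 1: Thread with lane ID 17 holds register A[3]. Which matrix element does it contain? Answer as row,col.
12,3

lane 17→17/4=4, 17 mod 4=1
i=3  r:4+8→12  c:2·1+1→3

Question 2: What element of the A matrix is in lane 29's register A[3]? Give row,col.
15,3

29: grp=7,tig=1
[3] (7+8,1*2+1) = (15,3)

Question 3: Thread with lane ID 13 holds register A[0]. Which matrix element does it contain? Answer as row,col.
3,2

L=13→G=13>>2=3, T=13&3=1
[0]→row 3+0=3  col 1·2+0=2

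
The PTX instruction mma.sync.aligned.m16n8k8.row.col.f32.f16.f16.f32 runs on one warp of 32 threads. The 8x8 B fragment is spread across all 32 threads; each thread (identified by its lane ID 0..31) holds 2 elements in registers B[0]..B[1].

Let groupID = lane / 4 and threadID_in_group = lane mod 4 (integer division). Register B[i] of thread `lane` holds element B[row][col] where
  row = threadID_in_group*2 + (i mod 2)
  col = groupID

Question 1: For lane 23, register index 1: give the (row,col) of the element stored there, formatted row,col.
lane 23: grp=5 (23/4), tig=3 (23%4)
i=1: r=3*2+1=7, c=grp=5

7,5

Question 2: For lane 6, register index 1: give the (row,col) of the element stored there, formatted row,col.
5,1

L=6=>grp=6>>2=1, tig=6&3=2
[1]=>row 2·2+1=5  col grp=1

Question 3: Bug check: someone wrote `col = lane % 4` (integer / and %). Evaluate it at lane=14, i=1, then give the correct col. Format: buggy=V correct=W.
buggy=2 correct=3

`lane % 4`[14,1]->2
lane 14->14/4=3, 14 mod 4=2
i=1  r:2·2+1->5  c:3
col: 2 vs 3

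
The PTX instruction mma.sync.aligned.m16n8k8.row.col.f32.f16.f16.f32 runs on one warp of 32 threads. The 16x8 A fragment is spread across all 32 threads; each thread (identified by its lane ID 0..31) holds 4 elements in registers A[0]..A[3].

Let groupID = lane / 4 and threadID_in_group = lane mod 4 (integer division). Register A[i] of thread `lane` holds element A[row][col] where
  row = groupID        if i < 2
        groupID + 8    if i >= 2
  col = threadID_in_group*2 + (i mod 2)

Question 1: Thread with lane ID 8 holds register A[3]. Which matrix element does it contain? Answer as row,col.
10,1

lane 8⇒8/4=2, 8 mod 4=0
i=3  r:2+8⇒10  c:2·0+1⇒1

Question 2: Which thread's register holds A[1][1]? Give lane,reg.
r:1=>grp=1,rB=0  c:1=>tig=0,lo=1
L=1*4+0=4  i=0*2+1=1

4,1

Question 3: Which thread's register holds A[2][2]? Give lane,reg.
r: 2->gid=2,r8=0  c: 2->tid=1,i&1=0
L=2*4+1=9  i=0*2+0=0

9,0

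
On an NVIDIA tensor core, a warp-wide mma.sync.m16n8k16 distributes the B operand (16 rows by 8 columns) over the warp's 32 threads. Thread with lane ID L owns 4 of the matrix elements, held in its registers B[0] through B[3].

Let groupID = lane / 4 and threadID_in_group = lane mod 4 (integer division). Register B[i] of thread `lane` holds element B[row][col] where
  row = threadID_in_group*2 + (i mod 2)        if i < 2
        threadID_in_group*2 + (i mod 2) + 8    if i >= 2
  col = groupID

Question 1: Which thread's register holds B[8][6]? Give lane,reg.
c=6→G=6  r=8→rhi=1,T=0,p=0
L=6*4+0=24  i=1*2+0=2

24,2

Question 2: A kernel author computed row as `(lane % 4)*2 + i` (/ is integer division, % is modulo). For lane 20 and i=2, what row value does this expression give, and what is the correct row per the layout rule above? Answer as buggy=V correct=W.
buggy=2 correct=8

`(lane % 4)*2 + i`[20,2]→2
lane 20→20/4=5, 20 mod 4=0
i=2  r:2·0+0+8→8  c:5
row: 2 vs 8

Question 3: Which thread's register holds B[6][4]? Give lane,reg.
19,0

c: 4->gid=4  r: 6->r8=0,tid=3,i&1=0
L=4*4+3=19  i=0*2+0=0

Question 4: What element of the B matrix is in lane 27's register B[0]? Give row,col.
6,6

lane 27->27/4=6, 27 mod 4=3
i=0  r:2·3+0+0->6  c:6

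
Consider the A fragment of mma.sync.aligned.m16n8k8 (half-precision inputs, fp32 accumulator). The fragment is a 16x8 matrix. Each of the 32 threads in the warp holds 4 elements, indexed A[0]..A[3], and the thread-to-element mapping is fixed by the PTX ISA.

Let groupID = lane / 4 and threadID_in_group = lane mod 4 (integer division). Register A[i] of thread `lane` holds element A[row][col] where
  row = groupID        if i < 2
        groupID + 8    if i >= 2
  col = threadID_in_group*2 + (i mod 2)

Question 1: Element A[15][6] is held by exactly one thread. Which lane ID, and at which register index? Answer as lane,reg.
r=15->g=7,rb=1  c=6->t=3,b0=0
L=7*4+3=31  i=1*2+0=2

31,2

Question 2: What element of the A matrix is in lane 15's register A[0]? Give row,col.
15: g=3,t=3
[0] (3+0,3*2+0) = (3,6)

3,6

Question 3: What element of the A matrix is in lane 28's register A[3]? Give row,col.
15,1

L=28->gid=28>>2=7, tid=28&3=0
[3]->row 7+8=15  col 0·2+1=1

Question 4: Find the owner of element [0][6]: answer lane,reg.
3,0

r: 0->gid=0,r8=0  c: 6->tid=3,i&1=0
L=0*4+3=3  i=0*2+0=0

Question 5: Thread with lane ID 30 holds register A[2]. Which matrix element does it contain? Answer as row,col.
30: g=7,t=2
[2] (7+8,2*2+0) = (15,4)

15,4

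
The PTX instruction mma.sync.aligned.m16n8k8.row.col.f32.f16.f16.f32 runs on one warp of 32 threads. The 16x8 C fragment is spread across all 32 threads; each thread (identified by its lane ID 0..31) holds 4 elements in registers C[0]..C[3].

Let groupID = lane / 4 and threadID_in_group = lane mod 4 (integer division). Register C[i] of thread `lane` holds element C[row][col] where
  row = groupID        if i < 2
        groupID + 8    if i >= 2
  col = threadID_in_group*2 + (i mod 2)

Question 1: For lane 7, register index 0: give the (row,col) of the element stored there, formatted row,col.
1,6

L=7⇒gr=7>>2=1, th=7&3=3
[0]⇒row 1+0=1  col 3·2+0=6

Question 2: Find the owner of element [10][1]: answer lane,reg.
8,3

r: 10->gid=2,r8=1  c: 1->tid=0,i&1=1
L=2*4+0=8  i=1*2+1=3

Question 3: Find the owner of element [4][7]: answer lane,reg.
19,1

r=4->g=4,rb=0  c=7->t=3,b0=1
L=4*4+3=19  i=0*2+1=1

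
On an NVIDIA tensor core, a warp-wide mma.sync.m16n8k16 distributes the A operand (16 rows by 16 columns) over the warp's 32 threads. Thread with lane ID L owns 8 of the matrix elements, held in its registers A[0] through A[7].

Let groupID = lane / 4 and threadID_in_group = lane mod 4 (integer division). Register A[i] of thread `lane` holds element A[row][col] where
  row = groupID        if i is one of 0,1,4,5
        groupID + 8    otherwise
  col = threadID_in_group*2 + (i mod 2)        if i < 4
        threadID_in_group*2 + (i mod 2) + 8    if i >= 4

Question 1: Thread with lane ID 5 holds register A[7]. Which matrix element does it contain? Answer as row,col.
lane 5: gr=1 (5/4), th=1 (5%4)
i=7: r=1+8=9, c=1*2+1+8=11

9,11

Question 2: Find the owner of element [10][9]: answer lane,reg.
r:10=>grp=2,rB=1  c:9=>cB=1,tig=0,lo=1
L=2*4+0=8  i=1*4+1*2+1=7

8,7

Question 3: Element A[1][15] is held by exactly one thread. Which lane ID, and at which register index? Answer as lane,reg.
7,5

r=1⇒gr=1,Rb=0  c=15⇒Cb=1,th=3,odd=1
L=1*4+3=7  i=1*4+0*2+1=5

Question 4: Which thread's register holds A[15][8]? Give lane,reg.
r:15=>grp=7,rB=1  c:8=>cB=1,tig=0,lo=0
L=7*4+0=28  i=1*4+1*2+0=6

28,6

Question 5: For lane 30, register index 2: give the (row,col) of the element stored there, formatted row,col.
15,4

lane 30=>30/4=7, 30 mod 4=2
i=2  r:7+8=>15  c:2·2+0+0=>4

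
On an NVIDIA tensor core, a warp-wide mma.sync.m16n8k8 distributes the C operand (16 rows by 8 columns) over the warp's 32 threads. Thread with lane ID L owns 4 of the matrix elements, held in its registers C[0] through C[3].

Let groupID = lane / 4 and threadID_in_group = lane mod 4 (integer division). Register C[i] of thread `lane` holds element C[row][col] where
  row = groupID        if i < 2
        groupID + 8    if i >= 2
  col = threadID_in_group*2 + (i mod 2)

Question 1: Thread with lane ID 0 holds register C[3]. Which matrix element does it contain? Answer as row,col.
lane 0→0/4=0, 0 mod 4=0
i=3  r:0+8→8  c:2·0+1→1

8,1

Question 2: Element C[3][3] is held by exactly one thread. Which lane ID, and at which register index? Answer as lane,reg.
r: 3->gid=3,r8=0  c: 3->tid=1,i&1=1
L=3*4+1=13  i=0*2+1=1

13,1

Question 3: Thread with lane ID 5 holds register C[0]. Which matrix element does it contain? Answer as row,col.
1,2

lane 5: g=1 (5/4), t=1 (5%4)
i=0: r=1+0=1, c=1*2+0=2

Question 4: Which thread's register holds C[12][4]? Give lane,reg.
r=12→G=4,rhi=1  c=4→T=2,p=0
L=4*4+2=18  i=1*2+0=2

18,2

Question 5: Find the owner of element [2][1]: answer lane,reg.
r:2=>grp=2,rB=0  c:1=>tig=0,lo=1
L=2*4+0=8  i=0*2+1=1

8,1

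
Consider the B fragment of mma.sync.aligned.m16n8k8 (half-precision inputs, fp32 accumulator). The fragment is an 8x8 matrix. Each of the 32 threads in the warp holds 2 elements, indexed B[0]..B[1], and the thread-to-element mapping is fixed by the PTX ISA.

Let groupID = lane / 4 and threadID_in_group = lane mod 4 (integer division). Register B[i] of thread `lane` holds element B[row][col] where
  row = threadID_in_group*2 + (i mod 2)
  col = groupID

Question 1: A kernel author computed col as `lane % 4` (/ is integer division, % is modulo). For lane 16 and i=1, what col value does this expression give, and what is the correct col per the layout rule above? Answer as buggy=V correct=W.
`lane % 4`[16,1]->0
L=16->g=16>>2=4, t=16&3=0
[1]->row 0·2+1=1  col g=4
col: 0 vs 4

buggy=0 correct=4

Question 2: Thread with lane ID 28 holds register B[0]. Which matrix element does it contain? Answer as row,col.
lane 28⇒28/4=7, 28 mod 4=0
i=0  r:2·0+0⇒0  c:7

0,7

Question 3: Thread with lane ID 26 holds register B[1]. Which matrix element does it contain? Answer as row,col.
5,6

26: grp=6,tig=2
[1] (2*2+1,6) = (5,6)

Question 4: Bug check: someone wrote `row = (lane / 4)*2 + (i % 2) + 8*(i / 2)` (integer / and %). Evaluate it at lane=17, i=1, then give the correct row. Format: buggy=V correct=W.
`(lane / 4)*2 + (i % 2) + 8*(i / 2)`[17,1]→9
17: G=4,T=1
[1] (1*2+1,4) = (3,4)
row: 9 vs 3

buggy=9 correct=3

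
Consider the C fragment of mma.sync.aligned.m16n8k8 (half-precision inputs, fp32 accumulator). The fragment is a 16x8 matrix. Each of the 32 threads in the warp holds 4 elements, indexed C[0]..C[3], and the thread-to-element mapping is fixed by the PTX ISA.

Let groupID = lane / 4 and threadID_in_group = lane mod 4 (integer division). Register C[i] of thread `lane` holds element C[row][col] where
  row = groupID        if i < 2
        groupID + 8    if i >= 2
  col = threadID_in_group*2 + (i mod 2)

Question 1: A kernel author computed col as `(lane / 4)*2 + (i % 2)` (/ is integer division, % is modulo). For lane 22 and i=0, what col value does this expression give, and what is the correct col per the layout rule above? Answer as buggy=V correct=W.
buggy=10 correct=4

`(lane / 4)*2 + (i % 2)`[22,0]=>10
lane 22: grp=5 (22/4), tig=2 (22%4)
i=0: r=5+0=5, c=2*2+0=4
col: 10 vs 4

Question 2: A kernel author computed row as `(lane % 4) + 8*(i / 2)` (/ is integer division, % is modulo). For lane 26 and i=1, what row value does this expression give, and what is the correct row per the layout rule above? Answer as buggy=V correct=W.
buggy=2 correct=6

`(lane % 4) + 8*(i / 2)`[26,1]→2
lane 26→26/4=6, 26 mod 4=2
i=1  r:6+0→6  c:2·2+1→5
row: 2 vs 6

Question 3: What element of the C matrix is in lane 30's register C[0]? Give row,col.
L=30->g=30>>2=7, t=30&3=2
[0]->row 7+0=7  col 2·2+0=4

7,4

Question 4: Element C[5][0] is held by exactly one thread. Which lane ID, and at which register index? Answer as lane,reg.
20,0

r=5->g=5,rb=0  c=0->t=0,b0=0
L=5*4+0=20  i=0*2+0=0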